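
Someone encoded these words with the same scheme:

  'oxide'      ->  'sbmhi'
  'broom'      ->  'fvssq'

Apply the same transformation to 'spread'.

Each letter is shifted forward by 4 in the alphabet (a Caesar shift of +4).
For spread: s+4=w, p+4=t, r+4=v, e+4=i, a+4=e, d+4=h.

wtvieh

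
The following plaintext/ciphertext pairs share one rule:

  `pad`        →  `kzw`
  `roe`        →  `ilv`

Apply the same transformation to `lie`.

orv

Each pair mirrors across the alphabet (p↔k, a↔z, d↔w): positions sum to 25. Letters are reflected about the middle of the alphabet (position → 25−position): Atbash.
Applying it to lie: l↔o, i↔r, e↔v.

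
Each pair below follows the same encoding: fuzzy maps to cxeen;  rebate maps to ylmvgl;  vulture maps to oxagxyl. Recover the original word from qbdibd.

f(5)→c(2) and u(20)→x(23) fit y≡17x+21 (mod 26); the inverse of 17 mod 26 is 23. This is an affine cipher: with a=0,…,z=25, each position x becomes (17x+21) mod 26.
Reversing it on qbdibd: q(16)→23·(16−21)≡15=p; b(1)→23·(1−21)≡8=i; d(3)→23·(3−21)≡2=c; i(8)→23·(8−21)≡13=n; b(1)→23·(1−21)≡8=i; d(3)→23·(3−21)≡2=c (all mod 26).

picnic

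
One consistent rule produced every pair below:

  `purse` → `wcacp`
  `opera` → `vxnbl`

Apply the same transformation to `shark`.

The shift increases by 1 at each position, starting from +7: 7, 8, 9, ….
For shark: s+7=z, h+8=p, a+9=j, r+10=b, k+11=v.

zpjbv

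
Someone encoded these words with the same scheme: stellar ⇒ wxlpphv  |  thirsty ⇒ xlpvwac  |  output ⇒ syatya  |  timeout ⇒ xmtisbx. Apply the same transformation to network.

riaasyo

Shifts by position in stellar: pos 0: s→w (+4), pos 1: t→x (+4), pos 2: e→l (+7), pos 3: l→p (+4), pos 4: l→p (+4), pos 5: a→h (+7) — repeating every 3. It's a Vigenère-style cipher with numeric key [4,4,7]: position i shifts by key[i mod 3].
On network: n+4=r, e+4=i, t+7=a, w+4=a, o+4=s, r+7=y, k+4=o.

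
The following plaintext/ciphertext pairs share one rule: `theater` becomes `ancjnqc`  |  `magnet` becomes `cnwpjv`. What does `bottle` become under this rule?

nuccxk

Two steps: reverse the string, then apply a Caesar shift of +9.
On bottle: reverse → elttob; then shift: e+9=n, l+9=u, t+9=c, t+9=c, o+9=x, b+9=k.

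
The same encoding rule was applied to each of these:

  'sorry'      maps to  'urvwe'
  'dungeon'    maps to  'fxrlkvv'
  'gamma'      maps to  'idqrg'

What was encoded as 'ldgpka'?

In sorry: s→u is +2, o→r is +3, r→v is +4, r→w is +5 — the shift increases by 1 each position. The shift increases by 1 at each position, starting from +2: 2, 3, 4, ….
Decoding ldgpka: l−2=j, d−3=a, g−4=c, p−5=k, k−6=e, a−7=t.

jacket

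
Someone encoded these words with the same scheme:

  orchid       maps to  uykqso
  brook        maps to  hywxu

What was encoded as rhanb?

laser

In orchid: o→u is +6, r→y is +7, c→k is +8, h→q is +9 — the shift increases by 1 each position. Each letter shifts forward by (position + 6), i.e. 6, 7, 8, … — the shift grows by one for each successive letter.
Reversing it on rhanb: r−6=l, h−7=a, a−8=s, n−9=e, b−10=r.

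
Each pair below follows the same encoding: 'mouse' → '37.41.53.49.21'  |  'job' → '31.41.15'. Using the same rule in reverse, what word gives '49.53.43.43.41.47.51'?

support

m(#13)→37 and o(#15)→41: differences scale by 2, so n = 2·pos + 11. The formula is n = 2×(alphabet index, a=1) + 11.
Decoding 49.53.43.43.41.47.51: 49→(49−11)÷2=19=s, 53→(53−11)÷2=21=u, 43→(43−11)÷2=16=p, 43→(43−11)÷2=16=p, 41→(41−11)÷2=15=o, 47→(47−11)÷2=18=r, 51→(51−11)÷2=20=t.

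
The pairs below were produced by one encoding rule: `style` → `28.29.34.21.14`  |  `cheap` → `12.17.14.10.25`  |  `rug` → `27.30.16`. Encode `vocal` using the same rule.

31.24.12.10.21

s is letter #19 and maps to 28: an offset of 9. Each letter is replaced by its alphabet position (a=1..z=26) + 9.
On vocal: v=22→31, o=15→24, c=3→12, a=1→10, l=12→21.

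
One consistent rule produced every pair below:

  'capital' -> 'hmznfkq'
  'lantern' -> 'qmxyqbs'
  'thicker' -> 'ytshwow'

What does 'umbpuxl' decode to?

Shifts by position in capital: pos 0: c→h (+5), pos 1: a→m (+12), pos 2: p→z (+10), pos 3: i→n (+5), pos 4: t→f (+12), pos 5: a→k (+10) — repeating every 3. The shifts repeat in a cycle of length 3: positions 0,1,… shift by +5, +12, +10, then the pattern repeats.
Undoing it on umbpuxl: u−5=p, m−12=a, b−10=r, p−5=k, u−12=i, x−10=n, l−5=g.

parking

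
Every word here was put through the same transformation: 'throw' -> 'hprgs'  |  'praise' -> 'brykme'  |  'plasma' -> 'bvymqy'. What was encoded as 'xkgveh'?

Treating letters as 0–25, the rule is x ↦ 21x + 24 (mod 26).
Undoing it on xkgveh: x(23)→5·(23−24)≡21=v; k(10)→5·(10−24)≡8=i; g(6)→5·(6−24)≡14=o; v(21)→5·(21−24)≡11=l; e(4)→5·(4−24)≡4=e; h(7)→5·(7−24)≡19=t (all mod 26).

violet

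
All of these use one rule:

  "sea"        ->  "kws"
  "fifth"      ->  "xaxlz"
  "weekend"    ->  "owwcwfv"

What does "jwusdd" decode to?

recall

Compare letters: s→k is +18, e→w is +18, a→s is +18 — a constant shift. Each letter is shifted forward by 18 in the alphabet (a Caesar shift of +18).
Reversing it on jwusdd: j−18=r, w−18=e, u−18=c, s−18=a, d−18=l, d−18=l.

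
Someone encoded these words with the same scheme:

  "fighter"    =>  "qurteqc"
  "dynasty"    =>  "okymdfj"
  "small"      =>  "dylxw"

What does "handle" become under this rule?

smypwq

Shifts by position in fighter: pos 0: f→q (+11), pos 1: i→u (+12), pos 2: g→r (+11), pos 3: h→t (+12) — repeating every 2. It's a Vigenère-style cipher with numeric key [11,12]: position i shifts by key[i mod 2].
On handle: h+11=s, a+12=m, n+11=y, d+12=p, l+11=w, e+12=q.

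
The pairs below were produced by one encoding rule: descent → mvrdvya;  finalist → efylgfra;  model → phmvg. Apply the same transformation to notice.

yhafdv

d(3)→m(12) and e(4)→v(21) fit y≡9x+11 (mod 26); the inverse of 9 mod 26 is 3. Treating letters as 0–25, the rule is x ↦ 9x + 11 (mod 26).
On notice: n(13)→9·13+11≡24=y; o(14)→9·14+11≡7=h; t(19)→9·19+11≡0=a; i(8)→9·8+11≡5=f; c(2)→9·2+11≡3=d; e(4)→9·4+11≡21=v (all mod 26).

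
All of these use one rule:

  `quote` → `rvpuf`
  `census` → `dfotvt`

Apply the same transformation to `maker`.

nblfs

Compare letters: q→r is +1, u→v is +1, o→p is +1 — a constant shift. Every letter moves 1 place later in the alphabet, wrapping around z→a.
On maker: m+1=n, a+1=b, k+1=l, e+1=f, r+1=s.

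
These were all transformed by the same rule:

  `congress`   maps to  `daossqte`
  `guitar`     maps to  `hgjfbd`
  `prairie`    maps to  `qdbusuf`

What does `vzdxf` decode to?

uncle

The shifts repeat in a cycle of length 2: positions 0,1,… shift by +1, +12, then the pattern repeats.
Undoing it on vzdxf: v−1=u, z−12=n, d−1=c, x−12=l, f−1=e.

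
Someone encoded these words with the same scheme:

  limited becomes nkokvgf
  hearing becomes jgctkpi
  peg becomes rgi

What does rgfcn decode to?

pedal

Compare letters: l→n is +2, i→k is +2, m→o is +2 — a constant shift. It's a constant shift of +2 (ROT2).
Reversing it on rgfcn: r−2=p, g−2=e, f−2=d, c−2=a, n−2=l.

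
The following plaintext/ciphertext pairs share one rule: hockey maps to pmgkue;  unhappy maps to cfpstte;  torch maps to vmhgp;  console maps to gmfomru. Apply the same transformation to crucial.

Each letter's alphabet position (a=0..z=25) is mapped through 7·x+18 mod 26 — an affine cipher.
On crucial: c(2)→7·2+18≡6=g; r(17)→7·17+18≡7=h; u(20)→7·20+18≡2=c; c(2)→7·2+18≡6=g; i(8)→7·8+18≡22=w; a(0)→7·0+18≡18=s; l(11)→7·11+18≡17=r (all mod 26).

ghcgwsr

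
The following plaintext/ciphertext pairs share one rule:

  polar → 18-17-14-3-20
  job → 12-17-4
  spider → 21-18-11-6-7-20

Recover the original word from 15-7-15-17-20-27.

Each letter is replaced by its alphabet position (a=1..z=26) + 2.
Reversing it on 15-7-15-17-20-27: 15→(15−2)÷1=13=m, 7→(7−2)÷1=5=e, 15→(15−2)÷1=13=m, 17→(17−2)÷1=15=o, 20→(20−2)÷1=18=r, 27→(27−2)÷1=25=y.

memory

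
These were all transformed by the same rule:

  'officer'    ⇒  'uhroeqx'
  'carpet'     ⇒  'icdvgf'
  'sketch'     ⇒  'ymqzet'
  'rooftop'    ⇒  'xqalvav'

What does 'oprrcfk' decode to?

The shifts repeat in a cycle of length 3: positions 0,1,… shift by +6, +2, +12, then the pattern repeats.
Decoding oprrcfk: o−6=i, p−2=n, r−12=f, r−6=l, c−2=a, f−12=t, k−6=e.

inflate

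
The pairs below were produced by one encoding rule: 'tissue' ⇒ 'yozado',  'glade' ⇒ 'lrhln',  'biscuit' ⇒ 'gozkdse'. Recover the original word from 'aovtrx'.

violin

In tissue: t→y is +5, i→o is +6, s→z is +7, s→a is +8 — the shift increases by 1 each position. Letter i (0-indexed) is shifted by i+5, so successive shifts are 5, 6, 7, ….
Reversing it on aovtrx: a−5=v, o−6=i, v−7=o, t−8=l, r−9=i, x−10=n.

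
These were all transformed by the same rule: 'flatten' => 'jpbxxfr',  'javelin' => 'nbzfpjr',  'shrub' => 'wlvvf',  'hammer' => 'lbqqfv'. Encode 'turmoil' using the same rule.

xvvqpjp

The shift depends on letter class: consonant f→j is +4, but vowel a→b is +1. Vowels shift forward by 1 and consonants shift forward by 4.
On turmoil: t(cons)+4=x, u(vowel)+1=v, r(cons)+4=v, m(cons)+4=q, o(vowel)+1=p, i(vowel)+1=j, l(cons)+4=p.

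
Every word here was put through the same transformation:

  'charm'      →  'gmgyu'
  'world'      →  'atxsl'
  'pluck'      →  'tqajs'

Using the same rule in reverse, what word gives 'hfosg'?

daily

In charm: c→g is +4, h→m is +5, a→g is +6, r→y is +7 — the shift increases by 1 each position. Letter i (0-indexed) is shifted by i+4, so successive shifts are 4, 5, 6, ….
Undoing it on hfosg: h−4=d, f−5=a, o−6=i, s−7=l, g−8=y.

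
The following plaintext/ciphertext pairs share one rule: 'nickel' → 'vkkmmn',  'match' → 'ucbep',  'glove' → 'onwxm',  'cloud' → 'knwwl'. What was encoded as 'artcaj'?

It's a Vigenère-style cipher with numeric key [8,2]: position i shifts by key[i mod 2].
Reversing it on artcaj: a−8=s, r−2=p, t−8=l, c−2=a, a−8=s, j−2=h.

splash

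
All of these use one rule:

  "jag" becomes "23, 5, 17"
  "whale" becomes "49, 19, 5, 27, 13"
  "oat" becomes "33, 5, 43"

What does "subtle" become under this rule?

j(#10)→23 and a(#1)→5: differences scale by 2, so n = 2·pos + 3. The formula is n = 2×(alphabet index, a=1) + 3.
Applying it to subtle: s=19→41, u=21→45, b=2→7, t=20→43, l=12→27, e=5→13.

41, 45, 7, 43, 27, 13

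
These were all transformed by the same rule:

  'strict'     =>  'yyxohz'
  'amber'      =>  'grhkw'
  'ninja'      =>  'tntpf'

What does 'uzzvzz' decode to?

The shifts repeat in a cycle of length 3: positions 0,1,… shift by +6, +5, +6, then the pattern repeats.
Undoing it on uzzvzz: u−6=o, z−5=u, z−6=t, v−6=p, z−5=u, z−6=t.

output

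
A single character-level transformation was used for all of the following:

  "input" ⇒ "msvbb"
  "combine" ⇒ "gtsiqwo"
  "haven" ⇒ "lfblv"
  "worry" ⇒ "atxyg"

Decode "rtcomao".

nowhere

In input: i→m is +4, n→s is +5, p→v is +6, u→b is +7 — the shift increases by 1 each position. Letter i (0-indexed) is shifted by i+4, so successive shifts are 4, 5, 6, ….
Decoding rtcomao: r−4=n, t−5=o, c−6=w, o−7=h, m−8=e, a−9=r, o−10=e.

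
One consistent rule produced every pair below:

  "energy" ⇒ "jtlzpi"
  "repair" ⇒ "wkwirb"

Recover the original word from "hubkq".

Letter i (0-indexed) is shifted by i+5, so successive shifts are 5, 6, 7, ….
Decoding hubkq: h−5=c, u−6=o, b−7=u, k−8=c, q−9=h.

couch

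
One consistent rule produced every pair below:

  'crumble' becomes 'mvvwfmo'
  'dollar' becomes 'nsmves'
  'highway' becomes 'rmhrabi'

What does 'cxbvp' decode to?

It's a Vigenère-style cipher with numeric key [10,4,1]: position i shifts by key[i mod 3].
Decoding cxbvp: c−10=s, x−4=t, b−1=a, v−10=l, p−4=l.

stall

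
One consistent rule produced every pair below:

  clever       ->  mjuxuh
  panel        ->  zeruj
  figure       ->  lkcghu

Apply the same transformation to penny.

c(2)→m(12) and l(11)→j(9) fit y≡17x+4 (mod 26); the inverse of 17 mod 26 is 23. Each letter's alphabet position (a=0..z=25) is mapped through 17·x+4 mod 26 — an affine cipher.
Applying it to penny: p(15)→17·15+4≡25=z; e(4)→17·4+4≡20=u; n(13)→17·13+4≡17=r; n(13)→17·13+4≡17=r; y(24)→17·24+4≡22=w (all mod 26).

zurrw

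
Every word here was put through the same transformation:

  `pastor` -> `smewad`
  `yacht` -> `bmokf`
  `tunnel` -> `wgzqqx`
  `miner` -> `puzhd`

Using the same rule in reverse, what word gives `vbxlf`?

It's a Vigenère-style cipher with numeric key [3,12,12]: position i shifts by key[i mod 3].
Undoing it on vbxlf: v−3=s, b−12=p, x−12=l, l−3=i, f−12=t.

split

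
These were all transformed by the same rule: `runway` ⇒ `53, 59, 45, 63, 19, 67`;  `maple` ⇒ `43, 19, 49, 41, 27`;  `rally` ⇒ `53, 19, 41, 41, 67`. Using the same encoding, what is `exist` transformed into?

27, 65, 35, 55, 57

The formula is n = 2×(alphabet index, a=1) + 17.
On exist: e=5→27, x=24→65, i=9→35, s=19→55, t=20→57.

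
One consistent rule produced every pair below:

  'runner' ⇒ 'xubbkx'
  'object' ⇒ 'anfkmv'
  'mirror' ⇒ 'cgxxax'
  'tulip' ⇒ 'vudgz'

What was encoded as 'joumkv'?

faucet

r(17)→x(23) and u(20)→u(20) fit y≡25x+14 (mod 26); the inverse of 25 mod 26 is 25. Treating letters as 0–25, the rule is x ↦ 25x + 14 (mod 26).
Decoding joumkv: j(9)→25·(9−14)≡5=f; o(14)→25·(14−14)≡0=a; u(20)→25·(20−14)≡20=u; m(12)→25·(12−14)≡2=c; k(10)→25·(10−14)≡4=e; v(21)→25·(21−14)≡19=t (all mod 26).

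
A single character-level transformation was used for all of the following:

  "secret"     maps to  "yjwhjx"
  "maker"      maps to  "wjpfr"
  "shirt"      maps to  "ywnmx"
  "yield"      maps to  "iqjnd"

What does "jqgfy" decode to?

The word is reversed, then every letter is shifted forward by 5.
Reversing it on jqgfy: shift back: j−5=e, q−5=l, g−5=b, f−5=a, y−5=t → elbat; then reverse → table.

table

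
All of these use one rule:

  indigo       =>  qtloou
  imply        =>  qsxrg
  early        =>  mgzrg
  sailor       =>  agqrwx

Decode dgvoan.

vanish

Shifts by position in indigo: pos 0: i→q (+8), pos 1: n→t (+6), pos 2: d→l (+8), pos 3: i→o (+6) — repeating every 2. It's a Vigenère-style cipher with numeric key [8,6]: position i shifts by key[i mod 2].
Undoing it on dgvoan: d−8=v, g−6=a, v−8=n, o−6=i, a−8=s, n−6=h.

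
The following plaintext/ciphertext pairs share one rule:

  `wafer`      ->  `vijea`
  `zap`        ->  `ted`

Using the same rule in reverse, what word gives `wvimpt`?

The word is reversed, then every letter is shifted forward by 4.
Reversing it on wvimpt: shift back: w−4=s, v−4=r, i−4=e, m−4=i, p−4=l, t−4=p → sreilp; then reverse → pliers.

pliers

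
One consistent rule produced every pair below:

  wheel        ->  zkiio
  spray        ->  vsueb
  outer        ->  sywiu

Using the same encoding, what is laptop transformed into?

Two shifts are in play — +4 for a/e/i/o/u, +3 for every other letter.
Applying it to laptop: l(cons)+3=o, a(vowel)+4=e, p(cons)+3=s, t(cons)+3=w, o(vowel)+4=s, p(cons)+3=s.

oeswss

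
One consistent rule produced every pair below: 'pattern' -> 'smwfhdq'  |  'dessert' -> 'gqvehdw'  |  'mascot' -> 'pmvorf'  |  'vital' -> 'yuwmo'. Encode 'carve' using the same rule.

Shifts by position in pattern: pos 0: p→s (+3), pos 1: a→m (+12), pos 2: t→w (+3), pos 3: t→f (+12) — repeating every 2. The shifts repeat in a cycle of length 2: positions 0,1,… shift by +3, +12, then the pattern repeats.
For carve: c+3=f, a+12=m, r+3=u, v+12=h, e+3=h.

fmuhh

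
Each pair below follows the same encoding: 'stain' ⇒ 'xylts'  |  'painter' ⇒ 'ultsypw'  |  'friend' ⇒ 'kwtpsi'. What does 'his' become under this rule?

The shift depends on letter class: consonant s→x is +5, but vowel a→l is +11. Vowels shift forward by 11 and consonants shift forward by 5.
Applying it to his: h(cons)+5=m, i(vowel)+11=t, s(cons)+5=x.

mtx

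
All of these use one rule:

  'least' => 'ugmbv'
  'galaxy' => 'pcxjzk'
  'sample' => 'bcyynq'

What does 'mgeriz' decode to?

A repeating key of period 3 is used — shifts +9, +2, +12 over and over.
Reversing it on mgeriz: m−9=d, g−2=e, e−12=s, r−9=i, i−2=g, z−12=n.

design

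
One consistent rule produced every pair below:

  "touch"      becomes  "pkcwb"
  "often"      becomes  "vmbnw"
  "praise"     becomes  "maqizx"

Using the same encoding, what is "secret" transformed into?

bmzkma

The output letters match the input read backwards, each shifted +8: touch reversed is hcuot. Read the word backwards and shift each letter +8.
On secret: reverse → terces; then shift: t+8=b, e+8=m, r+8=z, c+8=k, e+8=m, s+8=a.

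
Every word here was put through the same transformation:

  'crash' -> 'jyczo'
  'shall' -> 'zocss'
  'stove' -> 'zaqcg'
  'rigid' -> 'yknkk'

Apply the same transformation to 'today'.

aqkcf

The shift depends on letter class: consonant c→j is +7, but vowel a→c is +2. Vowels shift forward by 2 and consonants shift forward by 7.
On today: t(cons)+7=a, o(vowel)+2=q, d(cons)+7=k, a(vowel)+2=c, y(cons)+7=f.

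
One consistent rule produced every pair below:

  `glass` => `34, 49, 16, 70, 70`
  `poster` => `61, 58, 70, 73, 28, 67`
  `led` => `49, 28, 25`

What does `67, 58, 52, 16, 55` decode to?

g(#7)→34 and l(#12)→49: differences scale by 3, so n = 3·pos + 13. With a=1..z=26, the number is 3·pos + 13.
Decoding 67, 58, 52, 16, 55: 67→(67−13)÷3=18=r, 58→(58−13)÷3=15=o, 52→(52−13)÷3=13=m, 16→(16−13)÷3=1=a, 55→(55−13)÷3=14=n.

roman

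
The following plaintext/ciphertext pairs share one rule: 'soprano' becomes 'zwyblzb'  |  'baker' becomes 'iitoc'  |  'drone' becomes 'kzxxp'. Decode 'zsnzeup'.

skeptic

Each letter shifts forward by (position + 7), i.e. 7, 8, 9, … — the shift grows by one for each successive letter.
Reversing it on zsnzeup: z−7=s, s−8=k, n−9=e, z−10=p, e−11=t, u−12=i, p−13=c.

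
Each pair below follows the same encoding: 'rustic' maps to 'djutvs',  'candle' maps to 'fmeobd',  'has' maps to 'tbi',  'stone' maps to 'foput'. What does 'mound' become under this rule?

eovpn

The word is reversed, then every letter is shifted forward by 1.
On mound: reverse → dnuom; then shift: d+1=e, n+1=o, u+1=v, o+1=p, m+1=n.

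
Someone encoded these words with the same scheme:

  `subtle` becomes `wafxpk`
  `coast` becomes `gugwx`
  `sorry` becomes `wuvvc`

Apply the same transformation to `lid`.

poh

The shift depends on letter class: consonant s→w is +4, but vowel u→a is +6. The rule splits by letter class: vowels +6, consonants +4.
Applying it to lid: l(cons)+4=p, i(vowel)+6=o, d(cons)+4=h.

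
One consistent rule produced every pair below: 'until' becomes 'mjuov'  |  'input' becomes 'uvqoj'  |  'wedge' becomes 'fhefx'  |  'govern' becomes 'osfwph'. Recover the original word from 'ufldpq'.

The output letters match the input read backwards, each shifted +1: until reversed is litnu. Two steps: reverse the string, then apply a Caesar shift of +1.
Decoding ufldpq: shift back: u−1=t, f−1=e, l−1=k, d−1=c, p−1=o, q−1=p → tekcop; then reverse → pocket.

pocket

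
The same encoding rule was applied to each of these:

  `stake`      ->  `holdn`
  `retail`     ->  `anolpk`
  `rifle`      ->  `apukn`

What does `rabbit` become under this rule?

alsspo

Treating letters as 0–25, the rule is x ↦ 7x + 11 (mod 26).
For rabbit: r(17)→7·17+11≡0=a; a(0)→7·0+11≡11=l; b(1)→7·1+11≡18=s; b(1)→7·1+11≡18=s; i(8)→7·8+11≡15=p; t(19)→7·19+11≡14=o (all mod 26).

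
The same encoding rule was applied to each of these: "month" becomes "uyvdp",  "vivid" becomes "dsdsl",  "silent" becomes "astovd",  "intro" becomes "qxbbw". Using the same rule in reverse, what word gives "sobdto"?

kettle

A repeating key of period 2 is used — shifts +8, +10 over and over.
Reversing it on sobdto: s−8=k, o−10=e, b−8=t, d−10=t, t−8=l, o−10=e.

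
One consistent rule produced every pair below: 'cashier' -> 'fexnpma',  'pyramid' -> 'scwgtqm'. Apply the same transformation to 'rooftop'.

ustlawy

In cashier: c→f is +3, a→e is +4, s→x is +5, h→n is +6 — the shift increases by 1 each position. Letter i (0-indexed) is shifted by i+3, so successive shifts are 3, 4, 5, ….
On rooftop: r+3=u, o+4=s, o+5=t, f+6=l, t+7=a, o+8=w, p+9=y.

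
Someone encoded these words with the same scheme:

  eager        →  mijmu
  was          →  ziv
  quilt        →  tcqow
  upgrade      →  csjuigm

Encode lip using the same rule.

oqs

The shift depends on letter class: consonant g→j is +3, but vowel e→m is +8. Vowels shift forward by 8 and consonants shift forward by 3.
Applying it to lip: l(cons)+3=o, i(vowel)+8=q, p(cons)+3=s.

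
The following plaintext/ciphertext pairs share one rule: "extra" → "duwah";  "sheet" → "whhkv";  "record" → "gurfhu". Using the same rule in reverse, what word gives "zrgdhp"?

meadow

The output letters match the input read backwards, each shifted +3: extra reversed is artxe. The word is reversed, then every letter is shifted forward by 3.
Decoding zrgdhp: shift back: z−3=w, r−3=o, g−3=d, d−3=a, h−3=e, p−3=m → wodaem; then reverse → meadow.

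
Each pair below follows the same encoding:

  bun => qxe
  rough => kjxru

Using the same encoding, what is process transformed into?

The output letters match the input read backwards, each shifted +3: bun reversed is nub. The word is reversed, then every letter is shifted forward by 3.
For process: reverse → ssecorp; then shift: s+3=v, s+3=v, e+3=h, c+3=f, o+3=r, r+3=u, p+3=s.

vvhfrus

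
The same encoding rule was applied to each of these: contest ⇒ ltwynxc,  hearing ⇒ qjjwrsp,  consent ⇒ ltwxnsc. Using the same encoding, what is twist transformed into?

cbrxc

Shifts by position in contest: pos 0: c→l (+9), pos 1: o→t (+5), pos 2: n→w (+9), pos 3: t→y (+5) — repeating every 2. The shifts repeat in a cycle of length 2: positions 0,1,… shift by +9, +5, then the pattern repeats.
For twist: t+9=c, w+5=b, i+9=r, s+5=x, t+9=c.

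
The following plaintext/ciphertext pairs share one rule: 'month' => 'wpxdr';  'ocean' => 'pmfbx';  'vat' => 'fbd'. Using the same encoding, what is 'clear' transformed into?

The shift depends on letter class: consonant m→w is +10, but vowel o→p is +1. Vowels shift forward by 1 and consonants shift forward by 10.
Applying it to clear: c(cons)+10=m, l(cons)+10=v, e(vowel)+1=f, a(vowel)+1=b, r(cons)+10=b.

mvfbb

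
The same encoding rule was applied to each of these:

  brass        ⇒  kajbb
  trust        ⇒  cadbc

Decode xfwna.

Compare letters: b→k is +9, r→a is +9, a→j is +9 — a constant shift. This is a Caesar cipher with shift 9.
Undoing it on xfwna: x−9=o, f−9=w, w−9=n, n−9=e, a−9=r.

owner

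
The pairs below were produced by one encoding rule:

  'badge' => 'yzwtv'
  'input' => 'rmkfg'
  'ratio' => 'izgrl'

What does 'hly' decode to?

Each pair mirrors across the alphabet (b↔y, a↔z, d↔w): positions sum to 25. Letters are reflected about the middle of the alphabet (position → 25−position): Atbash.
Reversing it on hly: h↔s, l↔o, y↔b.

sob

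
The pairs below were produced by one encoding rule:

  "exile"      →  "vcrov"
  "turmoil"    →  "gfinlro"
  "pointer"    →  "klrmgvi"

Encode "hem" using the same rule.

svn

Each pair mirrors across the alphabet (e↔v, x↔c, i↔r): positions sum to 25. Each letter is replaced by its mirror in the alphabet: a↔z, b↔y, c↔x, and so on (the Atbash cipher).
On hem: h↔s, e↔v, m↔n.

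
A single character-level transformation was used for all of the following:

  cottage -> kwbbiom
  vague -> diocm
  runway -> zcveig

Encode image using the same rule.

quiom

Compare letters: c→k is +8, o→w is +8, t→b is +8 — a constant shift. This is a Caesar cipher with shift 8.
For image: i+8=q, m+8=u, a+8=i, g+8=o, e+8=m.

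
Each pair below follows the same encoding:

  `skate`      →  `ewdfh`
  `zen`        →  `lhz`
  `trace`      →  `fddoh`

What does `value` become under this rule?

The shift depends on letter class: consonant s→e is +12, but vowel a→d is +3. Two shifts are in play — +3 for a/e/i/o/u, +12 for every other letter.
For value: v(cons)+12=h, a(vowel)+3=d, l(cons)+12=x, u(vowel)+3=x, e(vowel)+3=h.

hdxxh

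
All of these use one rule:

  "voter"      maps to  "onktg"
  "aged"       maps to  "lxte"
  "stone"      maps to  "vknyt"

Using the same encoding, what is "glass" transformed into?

xulvv

v(21)→o(14) and o(14)→n(13) fit y≡15x+11 (mod 26); the inverse of 15 mod 26 is 7. This is an affine cipher: with a=0,…,z=25, each position x becomes (15x+11) mod 26.
On glass: g(6)→15·6+11≡23=x; l(11)→15·11+11≡20=u; a(0)→15·0+11≡11=l; s(18)→15·18+11≡21=v; s(18)→15·18+11≡21=v (all mod 26).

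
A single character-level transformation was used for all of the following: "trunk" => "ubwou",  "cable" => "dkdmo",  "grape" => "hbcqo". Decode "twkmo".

It's a Vigenère-style cipher with numeric key [1,10,2]: position i shifts by key[i mod 3].
Decoding twkmo: t−1=s, w−10=m, k−2=i, m−1=l, o−10=e.

smile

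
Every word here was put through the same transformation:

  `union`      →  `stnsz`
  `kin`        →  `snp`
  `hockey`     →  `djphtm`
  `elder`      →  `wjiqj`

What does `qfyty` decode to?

The output letters match the input read backwards, each shifted +5: union reversed is noinu. Read the word backwards and shift each letter +5.
Decoding qfyty: shift back: q−5=l, f−5=a, y−5=t, t−5=o, y−5=t → latot; then reverse → total.

total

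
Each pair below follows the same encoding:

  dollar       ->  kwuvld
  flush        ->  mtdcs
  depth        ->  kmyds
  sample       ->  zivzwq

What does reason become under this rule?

ymjczz

In dollar: d→k is +7, o→w is +8, l→u is +9, l→v is +10 — the shift increases by 1 each position. The shift increases by 1 at each position, starting from +7: 7, 8, 9, ….
Applying it to reason: r+7=y, e+8=m, a+9=j, s+10=c, o+11=z, n+12=z.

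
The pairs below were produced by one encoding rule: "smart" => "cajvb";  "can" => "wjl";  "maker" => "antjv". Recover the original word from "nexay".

prove

The output letters match the input read backwards, each shifted +9: smart reversed is trams. Two steps: reverse the string, then apply a Caesar shift of +9.
Decoding nexay: shift back: n−9=e, e−9=v, x−9=o, a−9=r, y−9=p → evorp; then reverse → prove.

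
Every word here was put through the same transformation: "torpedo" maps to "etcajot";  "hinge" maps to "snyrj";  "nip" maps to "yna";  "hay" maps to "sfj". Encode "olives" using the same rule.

twngjd

The shift depends on letter class: consonant t→e is +11, but vowel o→t is +5. Vowels shift forward by 5 and consonants shift forward by 11.
For olives: o(vowel)+5=t, l(cons)+11=w, i(vowel)+5=n, v(cons)+11=g, e(vowel)+5=j, s(cons)+11=d.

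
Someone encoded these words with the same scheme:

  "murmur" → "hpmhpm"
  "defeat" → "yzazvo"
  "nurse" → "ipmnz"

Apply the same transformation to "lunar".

Compare letters: m→h is +21, u→p is +21, r→m is +21 — a constant shift. This is a Caesar cipher with shift 21.
On lunar: l+21=g, u+21=p, n+21=i, a+21=v, r+21=m.

gpivm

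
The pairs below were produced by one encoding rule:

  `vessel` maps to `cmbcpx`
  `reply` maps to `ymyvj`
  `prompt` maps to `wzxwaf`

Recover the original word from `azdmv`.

Each letter shifts forward by (position + 7), i.e. 7, 8, 9, … — the shift grows by one for each successive letter.
Decoding azdmv: a−7=t, z−8=r, d−9=u, m−10=c, v−11=k.

truck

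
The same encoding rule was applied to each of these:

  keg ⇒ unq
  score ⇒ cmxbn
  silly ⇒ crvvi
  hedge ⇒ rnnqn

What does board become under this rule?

lxjbn

The shift depends on letter class: consonant k→u is +10, but vowel e→n is +9. The rule splits by letter class: vowels +9, consonants +10.
For board: b(cons)+10=l, o(vowel)+9=x, a(vowel)+9=j, r(cons)+10=b, d(cons)+10=n.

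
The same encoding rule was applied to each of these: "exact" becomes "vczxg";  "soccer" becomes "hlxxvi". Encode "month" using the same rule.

Each pair mirrors across the alphabet (e↔v, x↔c, a↔z): positions sum to 25. Letters are reflected about the middle of the alphabet (position → 25−position): Atbash.
Applying it to month: m↔n, o↔l, n↔m, t↔g, h↔s.

nlmgs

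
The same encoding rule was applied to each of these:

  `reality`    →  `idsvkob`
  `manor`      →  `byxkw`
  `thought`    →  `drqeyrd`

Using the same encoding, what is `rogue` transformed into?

oeqyb

The output letters match the input read backwards, each shifted +10: reality reversed is ytilaer. The word is reversed, then every letter is shifted forward by 10.
Applying it to rogue: reverse → eugor; then shift: e+10=o, u+10=e, g+10=q, o+10=y, r+10=b.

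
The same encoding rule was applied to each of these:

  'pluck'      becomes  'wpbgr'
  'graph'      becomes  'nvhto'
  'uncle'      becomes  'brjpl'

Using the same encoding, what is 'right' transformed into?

Shifts by position in pluck: pos 0: p→w (+7), pos 1: l→p (+4), pos 2: u→b (+7), pos 3: c→g (+4) — repeating every 2. A repeating key of period 2 is used — shifts +7, +4 over and over.
On right: r+7=y, i+4=m, g+7=n, h+4=l, t+7=a.

ymnla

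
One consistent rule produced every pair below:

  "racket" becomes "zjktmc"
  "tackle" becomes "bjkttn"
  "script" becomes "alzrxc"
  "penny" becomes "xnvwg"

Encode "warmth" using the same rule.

ejzvbq

Shifts by position in racket: pos 0: r→z (+8), pos 1: a→j (+9), pos 2: c→k (+8), pos 3: k→t (+9) — repeating every 2. A repeating key of period 2 is used — shifts +8, +9 over and over.
On warmth: w+8=e, a+9=j, r+8=z, m+9=v, t+8=b, h+9=q.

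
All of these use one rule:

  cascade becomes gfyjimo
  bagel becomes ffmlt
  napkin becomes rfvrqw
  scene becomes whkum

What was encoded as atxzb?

worst

The shift increases by 1 at each position, starting from +4: 4, 5, 6, ….
Undoing it on atxzb: a−4=w, t−5=o, x−6=r, z−7=s, b−8=t.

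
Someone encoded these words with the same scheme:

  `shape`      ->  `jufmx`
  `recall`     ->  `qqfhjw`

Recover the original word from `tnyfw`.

ratio

The output letters match the input read backwards, each shifted +5: shape reversed is epahs. Read the word backwards and shift each letter +5.
Decoding tnyfw: shift back: t−5=o, n−5=i, y−5=t, f−5=a, w−5=r → oitar; then reverse → ratio.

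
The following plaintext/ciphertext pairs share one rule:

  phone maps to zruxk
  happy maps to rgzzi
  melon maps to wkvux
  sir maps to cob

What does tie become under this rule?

dok

Two shifts are in play — +6 for a/e/i/o/u, +10 for every other letter.
On tie: t(cons)+10=d, i(vowel)+6=o, e(vowel)+6=k.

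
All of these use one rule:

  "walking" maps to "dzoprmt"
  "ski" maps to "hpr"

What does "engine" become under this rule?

vmtrmv

Letters are reflected about the middle of the alphabet (position → 25−position): Atbash.
Applying it to engine: e↔v, n↔m, g↔t, i↔r, n↔m, e↔v.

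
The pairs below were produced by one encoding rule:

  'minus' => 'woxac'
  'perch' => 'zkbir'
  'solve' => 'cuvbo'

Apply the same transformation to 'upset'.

It's a Vigenère-style cipher with numeric key [10,6]: position i shifts by key[i mod 2].
On upset: u+10=e, p+6=v, s+10=c, e+6=k, t+10=d.

evckd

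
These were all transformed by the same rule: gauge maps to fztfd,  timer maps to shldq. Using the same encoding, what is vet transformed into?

uds

It's a constant shift of +25 (ROT25).
On vet: v+25=u, e+25=d, t+25=s.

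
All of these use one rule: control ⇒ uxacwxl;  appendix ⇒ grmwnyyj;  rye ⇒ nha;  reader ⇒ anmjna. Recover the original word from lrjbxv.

The output letters match the input read backwards, each shifted +9: control reversed is lortnoc. The word is reversed, then every letter is shifted forward by 9.
Reversing it on lrjbxv: shift back: l−9=c, r−9=i, j−9=a, b−9=s, x−9=o, v−9=m → ciasom; then reverse → mosaic.

mosaic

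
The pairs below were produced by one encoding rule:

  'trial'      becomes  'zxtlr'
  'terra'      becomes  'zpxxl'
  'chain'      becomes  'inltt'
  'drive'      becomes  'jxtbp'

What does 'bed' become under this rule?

The shift depends on letter class: consonant t→z is +6, but vowel i→t is +11. The rule splits by letter class: vowels +11, consonants +6.
Applying it to bed: b(cons)+6=h, e(vowel)+11=p, d(cons)+6=j.

hpj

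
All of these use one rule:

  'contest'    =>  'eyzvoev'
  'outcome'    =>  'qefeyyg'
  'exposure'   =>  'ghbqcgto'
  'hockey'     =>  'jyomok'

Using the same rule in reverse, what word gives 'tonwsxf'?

rebuild

Shifts by position in contest: pos 0: c→e (+2), pos 1: o→y (+10), pos 2: n→z (+12), pos 3: t→v (+2), pos 4: e→o (+10), pos 5: s→e (+12) — repeating every 3. It's a Vigenère-style cipher with numeric key [2,10,12]: position i shifts by key[i mod 3].
Decoding tonwsxf: t−2=r, o−10=e, n−12=b, w−2=u, s−10=i, x−12=l, f−2=d.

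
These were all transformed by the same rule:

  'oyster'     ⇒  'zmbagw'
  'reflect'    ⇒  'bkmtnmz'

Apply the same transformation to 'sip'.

Read the word backwards and shift each letter +8.
Applying it to sip: reverse → pis; then shift: p+8=x, i+8=q, s+8=a.

xqa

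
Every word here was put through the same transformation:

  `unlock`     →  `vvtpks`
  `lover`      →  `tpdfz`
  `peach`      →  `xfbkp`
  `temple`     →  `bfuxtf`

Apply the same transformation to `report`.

zfxpzb

Vowels shift forward by 1 and consonants shift forward by 8.
On report: r(cons)+8=z, e(vowel)+1=f, p(cons)+8=x, o(vowel)+1=p, r(cons)+8=z, t(cons)+8=b.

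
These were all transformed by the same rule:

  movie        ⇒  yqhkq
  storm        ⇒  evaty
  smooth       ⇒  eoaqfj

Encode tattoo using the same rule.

Shifts by position in movie: pos 0: m→y (+12), pos 1: o→q (+2), pos 2: v→h (+12), pos 3: i→k (+2) — repeating every 2. A repeating key of period 2 is used — shifts +12, +2 over and over.
For tattoo: t+12=f, a+2=c, t+12=f, t+2=v, o+12=a, o+2=q.

fcfvaq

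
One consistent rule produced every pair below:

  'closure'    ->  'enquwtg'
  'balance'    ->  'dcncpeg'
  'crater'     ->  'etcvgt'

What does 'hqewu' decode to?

focus

Compare letters: c→e is +2, l→n is +2, o→q is +2 — a constant shift. Every letter moves 2 places later in the alphabet, wrapping around z→a.
Undoing it on hqewu: h−2=f, q−2=o, e−2=c, w−2=u, u−2=s.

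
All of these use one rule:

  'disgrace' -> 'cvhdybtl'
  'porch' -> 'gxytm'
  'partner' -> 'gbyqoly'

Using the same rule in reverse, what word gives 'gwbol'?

plane

This is an affine cipher: with a=0,…,z=25, each position x becomes (9x+1) mod 26.
Reversing it on gwbol: g(6)→3·(6−1)≡15=p; w(22)→3·(22−1)≡11=l; b(1)→3·(1−1)≡0=a; o(14)→3·(14−1)≡13=n; l(11)→3·(11−1)≡4=e (all mod 26).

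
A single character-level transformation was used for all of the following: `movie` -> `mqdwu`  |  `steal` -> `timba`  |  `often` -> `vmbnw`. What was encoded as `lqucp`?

Read the word backwards and shift each letter +8.
Undoing it on lqucp: shift back: l−8=d, q−8=i, u−8=m, c−8=u, p−8=h → dimuh; then reverse → humid.

humid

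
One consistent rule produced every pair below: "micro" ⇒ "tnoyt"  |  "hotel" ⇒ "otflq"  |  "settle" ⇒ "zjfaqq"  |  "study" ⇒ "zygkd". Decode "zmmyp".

Shifts by position in micro: pos 0: m→t (+7), pos 1: i→n (+5), pos 2: c→o (+12), pos 3: r→y (+7), pos 4: o→t (+5) — repeating every 3. A repeating key of period 3 is used — shifts +7, +5, +12 over and over.
Decoding zmmyp: z−7=s, m−5=h, m−12=a, y−7=r, p−5=k.

shark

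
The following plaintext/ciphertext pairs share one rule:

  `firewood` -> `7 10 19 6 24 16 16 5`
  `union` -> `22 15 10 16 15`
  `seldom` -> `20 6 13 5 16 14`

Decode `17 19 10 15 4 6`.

f is letter #6 and maps to 7: an offset of 1. Each letter is replaced by its alphabet position (a=1..z=26) + 1.
Reversing it on 17 19 10 15 4 6: 17→(17−1)÷1=16=p, 19→(19−1)÷1=18=r, 10→(10−1)÷1=9=i, 15→(15−1)÷1=14=n, 4→(4−1)÷1=3=c, 6→(6−1)÷1=5=e.

prince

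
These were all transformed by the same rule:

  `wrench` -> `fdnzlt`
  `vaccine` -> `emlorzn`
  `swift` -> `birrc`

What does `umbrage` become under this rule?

Shifts by position in wrench: pos 0: w→f (+9), pos 1: r→d (+12), pos 2: e→n (+9), pos 3: n→z (+12) — repeating every 2. The shifts repeat in a cycle of length 2: positions 0,1,… shift by +9, +12, then the pattern repeats.
On umbrage: u+9=d, m+12=y, b+9=k, r+12=d, a+9=j, g+12=s, e+9=n.

dykdjsn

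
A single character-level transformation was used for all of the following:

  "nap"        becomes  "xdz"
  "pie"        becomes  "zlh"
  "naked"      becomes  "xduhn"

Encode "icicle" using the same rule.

The shift depends on letter class: consonant n→x is +10, but vowel a→d is +3. Two shifts are in play — +3 for a/e/i/o/u, +10 for every other letter.
On icicle: i(vowel)+3=l, c(cons)+10=m, i(vowel)+3=l, c(cons)+10=m, l(cons)+10=v, e(vowel)+3=h.

lmlmvh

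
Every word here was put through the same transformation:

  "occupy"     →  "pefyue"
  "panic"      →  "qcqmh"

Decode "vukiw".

usher

Letter i (0-indexed) is shifted by i+1, so successive shifts are 1, 2, 3, ….
Undoing it on vukiw: v−1=u, u−2=s, k−3=h, i−4=e, w−5=r.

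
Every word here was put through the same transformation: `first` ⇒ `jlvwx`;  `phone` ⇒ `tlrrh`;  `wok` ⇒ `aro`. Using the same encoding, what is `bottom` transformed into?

frxxrq

The shift depends on letter class: consonant f→j is +4, but vowel i→l is +3. The rule splits by letter class: vowels +3, consonants +4.
For bottom: b(cons)+4=f, o(vowel)+3=r, t(cons)+4=x, t(cons)+4=x, o(vowel)+3=r, m(cons)+4=q.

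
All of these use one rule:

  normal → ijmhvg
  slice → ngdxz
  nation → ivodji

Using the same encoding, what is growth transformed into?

bmjroc

It's a constant shift of +21 (ROT21).
On growth: g+21=b, r+21=m, o+21=j, w+21=r, t+21=o, h+21=c.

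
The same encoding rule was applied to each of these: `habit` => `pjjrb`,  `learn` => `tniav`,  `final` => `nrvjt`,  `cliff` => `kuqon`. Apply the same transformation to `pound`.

Shifts by position in habit: pos 0: h→p (+8), pos 1: a→j (+9), pos 2: b→j (+8), pos 3: i→r (+9) — repeating every 2. The shifts repeat in a cycle of length 2: positions 0,1,… shift by +8, +9, then the pattern repeats.
For pound: p+8=x, o+9=x, u+8=c, n+9=w, d+8=l.

xxcwl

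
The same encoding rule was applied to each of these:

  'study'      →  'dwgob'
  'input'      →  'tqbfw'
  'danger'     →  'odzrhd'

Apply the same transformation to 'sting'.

dwuyj

Shifts by position in study: pos 0: s→d (+11), pos 1: t→w (+3), pos 2: u→g (+12), pos 3: d→o (+11), pos 4: y→b (+3) — repeating every 3. It's a Vigenère-style cipher with numeric key [11,3,12]: position i shifts by key[i mod 3].
For sting: s+11=d, t+3=w, i+12=u, n+11=y, g+3=j.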